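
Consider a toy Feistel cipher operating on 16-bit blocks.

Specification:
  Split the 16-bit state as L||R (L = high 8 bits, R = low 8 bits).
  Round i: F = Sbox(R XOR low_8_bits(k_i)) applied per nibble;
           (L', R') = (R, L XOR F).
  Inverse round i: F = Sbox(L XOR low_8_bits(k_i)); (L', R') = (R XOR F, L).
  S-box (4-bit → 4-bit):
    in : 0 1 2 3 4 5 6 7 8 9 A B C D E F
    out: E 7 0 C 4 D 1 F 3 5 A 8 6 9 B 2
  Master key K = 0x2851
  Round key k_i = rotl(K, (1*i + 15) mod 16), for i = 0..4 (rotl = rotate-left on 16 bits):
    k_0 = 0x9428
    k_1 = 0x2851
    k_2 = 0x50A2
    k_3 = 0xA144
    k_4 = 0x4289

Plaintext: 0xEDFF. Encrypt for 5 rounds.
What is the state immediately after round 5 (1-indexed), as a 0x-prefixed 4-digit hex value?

s_0 = plaintext = 0xEDFF
s_1 = Round(s_0, k_0) = 0xFF72
s_2 = Round(s_1, k_1) = 0x72F3
s_3 = Round(s_2, k_2) = 0xF3A5
s_4 = Round(s_3, k_3) = 0xA544
s_5 = Round(s_4, k_4) = 0x44CC

0x44CC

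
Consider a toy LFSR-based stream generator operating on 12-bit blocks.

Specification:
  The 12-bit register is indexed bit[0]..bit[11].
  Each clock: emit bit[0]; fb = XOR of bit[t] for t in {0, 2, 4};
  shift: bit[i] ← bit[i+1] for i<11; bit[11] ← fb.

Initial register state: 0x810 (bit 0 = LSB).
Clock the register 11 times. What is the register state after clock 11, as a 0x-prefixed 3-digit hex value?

reg_0 = 0x810
clock 1: out=0, reg = 0xC08
clock 2: out=0, reg = 0x604
clock 3: out=0, reg = 0xB02
clock 4: out=0, reg = 0x581
clock 5: out=1, reg = 0xAC0
clock 6: out=0, reg = 0x560
clock 7: out=0, reg = 0x2B0
clock 8: out=0, reg = 0x958
clock 9: out=0, reg = 0xCAC
clock 10: out=0, reg = 0xE56
clock 11: out=0, reg = 0x72B

0x72B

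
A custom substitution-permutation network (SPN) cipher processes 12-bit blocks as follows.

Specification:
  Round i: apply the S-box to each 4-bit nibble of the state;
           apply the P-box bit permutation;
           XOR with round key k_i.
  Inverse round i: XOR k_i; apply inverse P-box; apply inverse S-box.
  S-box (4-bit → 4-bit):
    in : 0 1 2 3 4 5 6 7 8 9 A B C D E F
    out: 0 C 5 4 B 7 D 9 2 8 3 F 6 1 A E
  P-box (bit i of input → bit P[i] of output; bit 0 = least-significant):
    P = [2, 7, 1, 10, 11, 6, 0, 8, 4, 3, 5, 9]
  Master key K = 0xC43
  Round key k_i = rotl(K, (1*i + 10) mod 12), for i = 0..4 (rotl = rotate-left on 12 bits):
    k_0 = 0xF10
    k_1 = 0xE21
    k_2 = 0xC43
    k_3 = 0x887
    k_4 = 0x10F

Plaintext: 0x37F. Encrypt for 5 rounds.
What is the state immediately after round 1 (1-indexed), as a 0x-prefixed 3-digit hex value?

s_0 = plaintext = 0x37F
s_1 = Round(s_0, k_0) = 0x2B2
s_2 = Round(s_1, k_1) = 0x756
s_3 = Round(s_2, k_2) = 0x214
s_4 = Round(s_3, k_3) = 0xD32
s_5 = Round(s_4, k_4) = 0x118

0x2B2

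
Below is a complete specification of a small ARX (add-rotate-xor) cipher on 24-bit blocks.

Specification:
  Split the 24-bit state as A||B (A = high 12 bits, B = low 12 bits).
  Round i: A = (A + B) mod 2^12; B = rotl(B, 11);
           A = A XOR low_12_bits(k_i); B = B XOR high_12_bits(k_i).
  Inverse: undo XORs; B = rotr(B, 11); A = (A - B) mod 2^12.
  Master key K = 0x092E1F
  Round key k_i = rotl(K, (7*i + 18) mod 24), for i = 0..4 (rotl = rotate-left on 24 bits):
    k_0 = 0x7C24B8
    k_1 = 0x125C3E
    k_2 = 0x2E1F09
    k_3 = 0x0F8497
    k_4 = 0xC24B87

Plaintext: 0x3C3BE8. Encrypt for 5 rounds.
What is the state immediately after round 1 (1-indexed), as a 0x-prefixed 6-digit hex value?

s_0 = plaintext = 0x3C3BE8
s_1 = Round(s_0, k_0) = 0xB13236
s_2 = Round(s_1, k_1) = 0x17703E
s_3 = Round(s_2, k_2) = 0xEBC2FE
s_4 = Round(s_3, k_3) = 0x52D187
s_5 = Round(s_4, k_4) = 0xD334E7

0xB13236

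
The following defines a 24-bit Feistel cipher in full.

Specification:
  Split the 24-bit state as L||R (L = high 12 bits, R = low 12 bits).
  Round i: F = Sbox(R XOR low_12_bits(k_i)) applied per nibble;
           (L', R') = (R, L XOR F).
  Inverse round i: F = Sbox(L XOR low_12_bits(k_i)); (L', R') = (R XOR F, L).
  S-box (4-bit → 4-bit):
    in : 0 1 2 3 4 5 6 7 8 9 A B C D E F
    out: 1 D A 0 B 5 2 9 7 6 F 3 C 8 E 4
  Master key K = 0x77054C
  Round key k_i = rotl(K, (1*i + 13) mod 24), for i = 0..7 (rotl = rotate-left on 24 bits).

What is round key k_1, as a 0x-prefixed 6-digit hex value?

K = 0x77054C
k_0 = rotl(K, (1*0+13) mod 24) = rotl(K, 13) = 0xA98EE0
k_1 = rotl(K, (1*1+13) mod 24) = rotl(K, 14) = 0x531DC1

0x531DC1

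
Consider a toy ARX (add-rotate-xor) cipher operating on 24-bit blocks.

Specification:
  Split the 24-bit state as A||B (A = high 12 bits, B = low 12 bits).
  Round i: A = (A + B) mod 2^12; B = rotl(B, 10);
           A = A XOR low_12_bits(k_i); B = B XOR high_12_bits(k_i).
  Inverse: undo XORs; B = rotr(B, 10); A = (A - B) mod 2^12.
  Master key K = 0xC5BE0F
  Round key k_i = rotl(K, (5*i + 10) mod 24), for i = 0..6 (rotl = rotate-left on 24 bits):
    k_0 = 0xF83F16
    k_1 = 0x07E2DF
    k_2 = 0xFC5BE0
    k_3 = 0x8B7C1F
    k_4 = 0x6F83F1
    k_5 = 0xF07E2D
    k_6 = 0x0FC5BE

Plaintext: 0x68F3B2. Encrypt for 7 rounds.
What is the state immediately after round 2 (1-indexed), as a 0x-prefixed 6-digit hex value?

s_0 = plaintext = 0x68F3B2
s_1 = Round(s_0, k_0) = 0x55776F
s_2 = Round(s_1, k_1) = 0xE19DA5
s_3 = Round(s_2, k_2) = 0x05E8AC
s_4 = Round(s_3, k_3) = 0x515A9C
s_5 = Round(s_4, k_4) = 0xC4045F
s_6 = Round(s_5, k_5) = 0xEB2210
s_7 = Round(s_6, k_6) = 0x57C078

0xE19DA5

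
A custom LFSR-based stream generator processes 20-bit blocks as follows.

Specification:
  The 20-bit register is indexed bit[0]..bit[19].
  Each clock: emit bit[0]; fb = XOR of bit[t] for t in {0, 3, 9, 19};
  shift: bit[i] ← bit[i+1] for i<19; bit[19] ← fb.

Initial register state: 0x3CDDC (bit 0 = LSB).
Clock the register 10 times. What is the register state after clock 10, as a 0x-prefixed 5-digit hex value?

reg_0 = 0x3CDDC
clock 1: out=0, reg = 0x9E6EE
clock 2: out=0, reg = 0xCF377
clock 3: out=1, reg = 0xE79BB
clock 4: out=1, reg = 0xF3CDD
clock 5: out=1, reg = 0xF9E6E
clock 6: out=0, reg = 0xFCF37
clock 7: out=1, reg = 0xFE79B
clock 8: out=1, reg = 0x7F3CD
clock 9: out=1, reg = 0xBF9E6
clock 10: out=0, reg = 0xDFCF3

0xDFCF3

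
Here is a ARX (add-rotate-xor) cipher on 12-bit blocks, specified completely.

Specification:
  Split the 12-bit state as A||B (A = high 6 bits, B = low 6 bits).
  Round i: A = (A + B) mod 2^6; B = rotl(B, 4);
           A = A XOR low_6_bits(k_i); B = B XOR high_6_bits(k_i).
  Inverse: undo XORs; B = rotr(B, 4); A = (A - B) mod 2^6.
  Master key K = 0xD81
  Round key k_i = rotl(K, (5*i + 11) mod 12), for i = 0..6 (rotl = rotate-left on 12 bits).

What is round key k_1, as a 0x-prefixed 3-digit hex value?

K = 0xD81
k_0 = rotl(K, (5*0+11) mod 12) = rotl(K, 11) = 0xEC0
k_1 = rotl(K, (5*1+11) mod 12) = rotl(K, 4) = 0x81D

0x81D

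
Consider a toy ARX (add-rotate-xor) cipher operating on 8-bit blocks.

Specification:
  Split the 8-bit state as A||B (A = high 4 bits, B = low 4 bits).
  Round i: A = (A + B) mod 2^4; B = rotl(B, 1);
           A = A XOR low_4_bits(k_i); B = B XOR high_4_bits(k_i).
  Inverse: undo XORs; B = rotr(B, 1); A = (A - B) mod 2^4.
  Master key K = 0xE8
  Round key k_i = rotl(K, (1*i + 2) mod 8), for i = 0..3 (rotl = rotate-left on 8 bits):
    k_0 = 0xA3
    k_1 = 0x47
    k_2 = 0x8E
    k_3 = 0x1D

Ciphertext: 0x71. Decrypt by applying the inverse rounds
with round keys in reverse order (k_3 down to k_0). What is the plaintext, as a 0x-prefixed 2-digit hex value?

s_0 = ciphertext = 0x71
s_1 = InvRound(s_0, k_3) = 0xA0
s_2 = InvRound(s_1, k_2) = 0x04
s_3 = InvRound(s_2, k_1) = 0x70
s_4 = InvRound(s_3, k_0) = 0xF5

0xF5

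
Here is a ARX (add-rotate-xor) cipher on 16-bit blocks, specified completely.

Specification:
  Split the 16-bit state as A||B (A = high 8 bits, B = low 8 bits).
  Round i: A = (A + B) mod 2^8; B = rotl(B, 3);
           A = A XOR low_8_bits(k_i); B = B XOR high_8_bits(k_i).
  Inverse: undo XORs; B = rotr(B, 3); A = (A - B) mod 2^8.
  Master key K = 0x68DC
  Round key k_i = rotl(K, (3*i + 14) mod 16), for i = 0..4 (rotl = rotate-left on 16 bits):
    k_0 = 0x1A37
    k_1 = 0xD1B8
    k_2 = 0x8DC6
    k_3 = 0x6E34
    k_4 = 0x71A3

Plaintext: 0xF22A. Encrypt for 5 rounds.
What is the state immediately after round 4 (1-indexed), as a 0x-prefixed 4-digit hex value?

0x44E0

s_0 = plaintext = 0xF22A
s_1 = Round(s_0, k_0) = 0x2B4B
s_2 = Round(s_1, k_1) = 0xCE8B
s_3 = Round(s_2, k_2) = 0x9FD1
s_4 = Round(s_3, k_3) = 0x44E0
s_5 = Round(s_4, k_4) = 0x8776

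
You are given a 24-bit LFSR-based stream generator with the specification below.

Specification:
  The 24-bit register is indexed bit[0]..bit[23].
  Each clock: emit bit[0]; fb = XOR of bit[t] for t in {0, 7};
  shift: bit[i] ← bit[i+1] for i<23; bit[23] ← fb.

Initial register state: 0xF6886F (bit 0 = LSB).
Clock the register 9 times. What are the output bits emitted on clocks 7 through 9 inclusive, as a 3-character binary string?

reg_0 = 0xF6886F
clock 1: out=1, reg = 0xFB4437
clock 2: out=1, reg = 0xFDA21B
clock 3: out=1, reg = 0xFED10D
clock 4: out=1, reg = 0xFF6886
clock 5: out=0, reg = 0xFFB443
clock 6: out=1, reg = 0xFFDA21
clock 7: out=1, reg = 0xFFED10
clock 8: out=0, reg = 0x7FF688
clock 9: out=0, reg = 0xBFFB44

100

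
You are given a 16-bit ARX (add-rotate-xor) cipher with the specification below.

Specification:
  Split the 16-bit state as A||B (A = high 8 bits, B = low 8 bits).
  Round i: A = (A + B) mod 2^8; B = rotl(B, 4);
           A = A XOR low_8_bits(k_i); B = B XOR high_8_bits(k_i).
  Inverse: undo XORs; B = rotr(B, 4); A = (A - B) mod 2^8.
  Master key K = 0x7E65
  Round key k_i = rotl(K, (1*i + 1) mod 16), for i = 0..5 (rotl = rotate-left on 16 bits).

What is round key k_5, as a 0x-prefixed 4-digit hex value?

0x995F

K = 0x7E65
k_0 = rotl(K, (1*0+1) mod 16) = rotl(K, 1) = 0xFCCA
k_1 = rotl(K, (1*1+1) mod 16) = rotl(K, 2) = 0xF995
k_2 = rotl(K, (1*2+1) mod 16) = rotl(K, 3) = 0xF32B
k_3 = rotl(K, (1*3+1) mod 16) = rotl(K, 4) = 0xE657
k_4 = rotl(K, (1*4+1) mod 16) = rotl(K, 5) = 0xCCAF
k_5 = rotl(K, (1*5+1) mod 16) = rotl(K, 6) = 0x995F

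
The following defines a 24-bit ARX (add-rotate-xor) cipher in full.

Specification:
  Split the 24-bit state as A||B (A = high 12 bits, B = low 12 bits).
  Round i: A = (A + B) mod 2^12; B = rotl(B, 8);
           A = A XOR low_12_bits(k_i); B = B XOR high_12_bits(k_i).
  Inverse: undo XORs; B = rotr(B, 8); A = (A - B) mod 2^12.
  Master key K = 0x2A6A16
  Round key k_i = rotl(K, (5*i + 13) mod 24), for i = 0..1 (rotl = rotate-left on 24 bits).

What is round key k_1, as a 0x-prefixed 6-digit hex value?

0x58A9A8

K = 0x2A6A16
k_0 = rotl(K, (5*0+13) mod 24) = rotl(K, 13) = 0x42C54D
k_1 = rotl(K, (5*1+13) mod 24) = rotl(K, 18) = 0x58A9A8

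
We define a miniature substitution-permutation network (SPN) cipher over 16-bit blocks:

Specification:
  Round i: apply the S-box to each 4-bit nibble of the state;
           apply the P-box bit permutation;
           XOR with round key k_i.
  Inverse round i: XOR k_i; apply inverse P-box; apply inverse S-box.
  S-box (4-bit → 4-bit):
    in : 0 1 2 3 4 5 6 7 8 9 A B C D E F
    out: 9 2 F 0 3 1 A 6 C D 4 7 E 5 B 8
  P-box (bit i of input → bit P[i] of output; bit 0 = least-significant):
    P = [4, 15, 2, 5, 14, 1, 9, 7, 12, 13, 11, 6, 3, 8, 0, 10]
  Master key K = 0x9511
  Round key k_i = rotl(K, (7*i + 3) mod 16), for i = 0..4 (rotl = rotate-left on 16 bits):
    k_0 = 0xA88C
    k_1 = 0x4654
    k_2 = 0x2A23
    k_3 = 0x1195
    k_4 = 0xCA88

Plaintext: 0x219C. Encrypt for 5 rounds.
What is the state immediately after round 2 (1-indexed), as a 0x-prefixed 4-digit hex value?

s_0 = plaintext = 0x219C
s_1 = Round(s_0, k_0) = 0x4F21
s_2 = Round(s_1, k_1) = 0x859E
s_3 = Round(s_2, k_2) = 0xFC92
s_4 = Round(s_3, k_3) = 0xFF61
s_5 = Round(s_4, k_4) = 0x4E4A

0x859E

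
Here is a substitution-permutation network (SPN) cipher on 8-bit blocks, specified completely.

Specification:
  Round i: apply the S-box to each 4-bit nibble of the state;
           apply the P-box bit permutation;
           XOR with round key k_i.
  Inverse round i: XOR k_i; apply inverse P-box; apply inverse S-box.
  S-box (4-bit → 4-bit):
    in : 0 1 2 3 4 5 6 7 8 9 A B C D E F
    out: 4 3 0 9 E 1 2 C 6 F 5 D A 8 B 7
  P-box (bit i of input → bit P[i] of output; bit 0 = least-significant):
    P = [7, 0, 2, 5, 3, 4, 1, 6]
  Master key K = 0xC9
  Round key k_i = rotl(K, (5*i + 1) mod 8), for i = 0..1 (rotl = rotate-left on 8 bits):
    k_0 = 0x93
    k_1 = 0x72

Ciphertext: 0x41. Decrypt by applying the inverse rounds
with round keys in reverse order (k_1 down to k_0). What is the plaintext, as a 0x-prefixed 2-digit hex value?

s_0 = ciphertext = 0x41
s_1 = InvRound(s_0, k_1) = 0x8C
s_2 = InvRound(s_1, k_0) = 0xF8

0xF8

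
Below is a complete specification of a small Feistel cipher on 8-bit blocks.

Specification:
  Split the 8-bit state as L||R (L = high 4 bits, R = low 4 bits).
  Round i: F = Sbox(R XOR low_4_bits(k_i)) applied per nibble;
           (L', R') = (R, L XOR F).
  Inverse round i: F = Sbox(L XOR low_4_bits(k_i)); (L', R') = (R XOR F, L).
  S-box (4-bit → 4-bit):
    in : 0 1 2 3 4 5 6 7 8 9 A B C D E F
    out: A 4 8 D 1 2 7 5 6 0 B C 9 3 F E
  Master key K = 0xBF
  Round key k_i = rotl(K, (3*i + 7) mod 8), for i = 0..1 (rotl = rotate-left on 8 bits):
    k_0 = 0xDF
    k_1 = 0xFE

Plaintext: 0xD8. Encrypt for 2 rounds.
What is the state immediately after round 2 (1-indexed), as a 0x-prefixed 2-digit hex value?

0x8F

s_0 = plaintext = 0xD8
s_1 = Round(s_0, k_0) = 0x88
s_2 = Round(s_1, k_1) = 0x8F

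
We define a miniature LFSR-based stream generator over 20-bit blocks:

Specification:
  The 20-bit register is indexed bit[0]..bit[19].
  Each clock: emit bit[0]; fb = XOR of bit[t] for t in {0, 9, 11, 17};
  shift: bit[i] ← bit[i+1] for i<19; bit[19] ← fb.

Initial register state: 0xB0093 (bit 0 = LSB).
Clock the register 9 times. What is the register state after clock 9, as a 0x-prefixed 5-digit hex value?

reg_0 = 0xB0093
clock 1: out=1, reg = 0x58049
clock 2: out=1, reg = 0xAC024
clock 3: out=0, reg = 0xD6012
clock 4: out=0, reg = 0x6B009
clock 5: out=1, reg = 0x35804
clock 6: out=0, reg = 0x1AC02
clock 7: out=0, reg = 0x8D601
clock 8: out=1, reg = 0x46B00
clock 9: out=0, reg = 0x23580

0x23580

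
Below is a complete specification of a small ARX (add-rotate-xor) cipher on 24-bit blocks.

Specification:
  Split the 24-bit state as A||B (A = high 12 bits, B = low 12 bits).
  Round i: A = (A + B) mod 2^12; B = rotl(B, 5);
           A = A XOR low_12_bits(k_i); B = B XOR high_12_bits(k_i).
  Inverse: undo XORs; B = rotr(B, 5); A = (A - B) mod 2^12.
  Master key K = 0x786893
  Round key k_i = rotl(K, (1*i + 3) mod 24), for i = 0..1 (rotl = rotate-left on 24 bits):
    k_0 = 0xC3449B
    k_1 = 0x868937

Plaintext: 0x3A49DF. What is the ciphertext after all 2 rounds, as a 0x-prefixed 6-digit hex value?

0x9E8087

s_0 = plaintext = 0x3A49DF
s_1 = Round(s_0, k_0) = 0x9187C7
s_2 = Round(s_1, k_1) = 0x9E8087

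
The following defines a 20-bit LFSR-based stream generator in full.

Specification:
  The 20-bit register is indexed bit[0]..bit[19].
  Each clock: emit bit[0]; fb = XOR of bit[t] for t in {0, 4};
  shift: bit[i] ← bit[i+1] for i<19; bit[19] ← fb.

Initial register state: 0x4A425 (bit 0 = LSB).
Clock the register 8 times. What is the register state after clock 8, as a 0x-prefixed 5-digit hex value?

reg_0 = 0x4A425
clock 1: out=1, reg = 0xA5212
clock 2: out=0, reg = 0xD2909
clock 3: out=1, reg = 0xE9484
clock 4: out=0, reg = 0x74A42
clock 5: out=0, reg = 0x3A521
clock 6: out=1, reg = 0x9D290
clock 7: out=0, reg = 0xCE948
clock 8: out=0, reg = 0x674A4

0x674A4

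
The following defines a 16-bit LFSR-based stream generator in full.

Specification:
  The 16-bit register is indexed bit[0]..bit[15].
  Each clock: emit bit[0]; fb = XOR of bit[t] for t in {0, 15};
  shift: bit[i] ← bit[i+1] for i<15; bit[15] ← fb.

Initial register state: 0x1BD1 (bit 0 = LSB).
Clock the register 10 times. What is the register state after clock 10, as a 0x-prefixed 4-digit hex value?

reg_0 = 0x1BD1
clock 1: out=1, reg = 0x8DE8
clock 2: out=0, reg = 0xC6F4
clock 3: out=0, reg = 0xE37A
clock 4: out=0, reg = 0xF1BD
clock 5: out=1, reg = 0x78DE
clock 6: out=0, reg = 0x3C6F
clock 7: out=1, reg = 0x9E37
clock 8: out=1, reg = 0x4F1B
clock 9: out=1, reg = 0xA78D
clock 10: out=1, reg = 0x53C6

0x53C6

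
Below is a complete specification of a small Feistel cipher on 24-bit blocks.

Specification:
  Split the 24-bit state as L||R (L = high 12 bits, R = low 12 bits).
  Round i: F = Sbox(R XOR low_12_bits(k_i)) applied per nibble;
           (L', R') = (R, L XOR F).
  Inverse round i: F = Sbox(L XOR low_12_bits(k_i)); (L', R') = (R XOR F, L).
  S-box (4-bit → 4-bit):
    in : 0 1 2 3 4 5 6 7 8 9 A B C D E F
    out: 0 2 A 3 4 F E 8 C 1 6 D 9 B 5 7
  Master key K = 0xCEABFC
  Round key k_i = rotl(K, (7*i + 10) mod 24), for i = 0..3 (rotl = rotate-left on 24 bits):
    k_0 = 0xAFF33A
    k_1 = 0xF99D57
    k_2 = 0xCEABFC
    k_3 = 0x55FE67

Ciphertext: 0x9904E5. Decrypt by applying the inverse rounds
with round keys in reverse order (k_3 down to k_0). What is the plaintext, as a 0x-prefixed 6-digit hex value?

s_0 = ciphertext = 0x9904E5
s_1 = InvRound(s_0, k_3) = 0xC9D990
s_2 = InvRound(s_1, k_2) = 0x172C9D
s_3 = InvRound(s_2, k_1) = 0x532172
s_4 = InvRound(s_3, k_0) = 0xF7E532

0xF7E532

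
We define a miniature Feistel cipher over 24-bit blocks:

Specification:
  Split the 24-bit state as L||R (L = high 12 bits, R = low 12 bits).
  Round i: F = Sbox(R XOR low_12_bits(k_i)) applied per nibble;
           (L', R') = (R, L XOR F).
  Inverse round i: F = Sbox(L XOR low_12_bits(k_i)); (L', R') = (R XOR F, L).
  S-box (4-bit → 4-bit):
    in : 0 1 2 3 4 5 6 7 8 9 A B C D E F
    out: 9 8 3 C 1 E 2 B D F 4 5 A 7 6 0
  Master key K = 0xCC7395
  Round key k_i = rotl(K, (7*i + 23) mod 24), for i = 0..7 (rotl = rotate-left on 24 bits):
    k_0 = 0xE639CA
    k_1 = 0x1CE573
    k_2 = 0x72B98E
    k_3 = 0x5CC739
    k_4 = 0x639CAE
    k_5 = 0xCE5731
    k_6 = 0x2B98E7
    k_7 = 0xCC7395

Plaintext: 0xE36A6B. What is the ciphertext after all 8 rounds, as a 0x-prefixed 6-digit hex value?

s_0 = plaintext = 0xE36A6B
s_1 = Round(s_0, k_0) = 0xA6B27E
s_2 = Round(s_1, k_1) = 0x27E1FC
s_3 = Round(s_2, k_2) = 0x1FCFCD
s_4 = Round(s_3, k_3) = 0xFCDCFD
s_5 = Round(s_4, k_4) = 0xCFD621
s_6 = Round(s_5, k_5) = 0x621474
s_7 = Round(s_6, k_6) = 0x474CDD
s_8 = Round(s_7, k_7) = 0xCDD469

0xCDD469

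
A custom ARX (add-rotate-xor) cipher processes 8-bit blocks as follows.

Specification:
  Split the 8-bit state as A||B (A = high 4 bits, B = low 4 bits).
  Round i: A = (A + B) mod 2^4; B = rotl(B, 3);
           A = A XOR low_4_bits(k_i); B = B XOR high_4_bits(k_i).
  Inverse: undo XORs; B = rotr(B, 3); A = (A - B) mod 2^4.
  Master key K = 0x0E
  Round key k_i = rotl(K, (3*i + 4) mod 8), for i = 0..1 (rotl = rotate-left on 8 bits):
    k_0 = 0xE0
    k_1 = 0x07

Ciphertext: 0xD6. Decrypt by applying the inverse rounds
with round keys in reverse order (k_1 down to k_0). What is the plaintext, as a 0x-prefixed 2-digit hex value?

0xA4

s_0 = ciphertext = 0xD6
s_1 = InvRound(s_0, k_1) = 0xEC
s_2 = InvRound(s_1, k_0) = 0xA4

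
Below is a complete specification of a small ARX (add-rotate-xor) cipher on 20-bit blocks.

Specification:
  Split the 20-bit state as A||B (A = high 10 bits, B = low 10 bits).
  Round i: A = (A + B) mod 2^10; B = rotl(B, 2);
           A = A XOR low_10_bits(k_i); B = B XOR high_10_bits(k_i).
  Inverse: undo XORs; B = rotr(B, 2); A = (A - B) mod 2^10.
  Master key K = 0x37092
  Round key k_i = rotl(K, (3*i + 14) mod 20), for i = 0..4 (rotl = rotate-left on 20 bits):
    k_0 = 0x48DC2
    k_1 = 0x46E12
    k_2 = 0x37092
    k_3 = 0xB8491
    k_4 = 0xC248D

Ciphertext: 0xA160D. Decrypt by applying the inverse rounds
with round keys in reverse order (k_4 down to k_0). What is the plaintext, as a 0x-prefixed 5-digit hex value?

s_0 = ciphertext = 0xA160D
s_1 = InvRound(s_0, k_4) = 0x71C41
s_2 = InvRound(s_1, k_3) = 0x2B8A8
s_3 = InvRound(s_2, k_2) = 0x07C1D
s_4 = InvRound(s_3, k_1) = 0xF3241
s_5 = InvRound(s_4, k_0) = 0xCDAD8

0xCDAD8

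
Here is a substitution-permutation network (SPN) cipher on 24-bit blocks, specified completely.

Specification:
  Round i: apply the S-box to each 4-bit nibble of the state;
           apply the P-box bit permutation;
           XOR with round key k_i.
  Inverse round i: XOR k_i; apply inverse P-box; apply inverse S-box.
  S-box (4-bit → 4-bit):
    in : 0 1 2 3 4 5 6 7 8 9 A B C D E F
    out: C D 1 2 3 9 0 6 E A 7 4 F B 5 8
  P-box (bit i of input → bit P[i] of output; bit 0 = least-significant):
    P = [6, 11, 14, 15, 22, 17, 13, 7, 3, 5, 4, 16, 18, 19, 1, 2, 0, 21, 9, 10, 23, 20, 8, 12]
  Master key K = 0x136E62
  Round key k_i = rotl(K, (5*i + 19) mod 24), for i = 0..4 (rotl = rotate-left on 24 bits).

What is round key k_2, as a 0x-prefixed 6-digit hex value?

0x6DCC42

K = 0x136E62
k_0 = rotl(K, (5*0+19) mod 24) = rotl(K, 19) = 0x109B73
k_1 = rotl(K, (5*1+19) mod 24) = rotl(K, 0) = 0x136E62
k_2 = rotl(K, (5*2+19) mod 24) = rotl(K, 5) = 0x6DCC42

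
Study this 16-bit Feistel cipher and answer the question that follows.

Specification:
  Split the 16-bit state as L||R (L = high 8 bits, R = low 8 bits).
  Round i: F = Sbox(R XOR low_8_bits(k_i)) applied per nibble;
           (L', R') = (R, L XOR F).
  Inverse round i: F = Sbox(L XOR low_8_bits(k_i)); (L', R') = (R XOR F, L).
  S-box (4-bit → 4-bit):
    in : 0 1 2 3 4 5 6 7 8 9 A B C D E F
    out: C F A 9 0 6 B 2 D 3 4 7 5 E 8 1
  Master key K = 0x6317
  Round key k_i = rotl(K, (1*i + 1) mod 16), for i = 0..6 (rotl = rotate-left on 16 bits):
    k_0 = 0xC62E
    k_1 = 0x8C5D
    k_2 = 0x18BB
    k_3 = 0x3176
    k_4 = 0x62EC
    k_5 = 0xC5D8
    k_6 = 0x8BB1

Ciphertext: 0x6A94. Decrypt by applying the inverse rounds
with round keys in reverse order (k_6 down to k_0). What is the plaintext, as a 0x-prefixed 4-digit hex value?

0xDAFE

s_0 = ciphertext = 0x6A94
s_1 = InvRound(s_0, k_6) = 0x736A
s_2 = InvRound(s_1, k_5) = 0x2D73
s_3 = InvRound(s_2, k_4) = 0x2C2D
s_4 = InvRound(s_3, k_3) = 0x492C
s_5 = InvRound(s_4, k_2) = 0x3649
s_6 = InvRound(s_5, k_1) = 0xFE36
s_7 = InvRound(s_6, k_0) = 0xDAFE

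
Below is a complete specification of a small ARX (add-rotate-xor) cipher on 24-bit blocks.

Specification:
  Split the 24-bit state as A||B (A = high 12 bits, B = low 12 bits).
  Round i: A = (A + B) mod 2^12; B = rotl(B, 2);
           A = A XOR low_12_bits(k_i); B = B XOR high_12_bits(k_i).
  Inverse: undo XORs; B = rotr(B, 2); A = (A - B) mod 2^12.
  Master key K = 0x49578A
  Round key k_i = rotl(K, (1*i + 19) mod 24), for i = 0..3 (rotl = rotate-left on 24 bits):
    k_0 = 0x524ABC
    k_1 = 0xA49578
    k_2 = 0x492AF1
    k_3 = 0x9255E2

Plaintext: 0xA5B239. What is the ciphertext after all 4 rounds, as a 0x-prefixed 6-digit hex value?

s_0 = plaintext = 0xA5B239
s_1 = Round(s_0, k_0) = 0x628DC0
s_2 = Round(s_1, k_1) = 0x690D4A
s_3 = Round(s_2, k_2) = 0x92B1B9
s_4 = Round(s_3, k_3) = 0xF06FC1

0xF06FC1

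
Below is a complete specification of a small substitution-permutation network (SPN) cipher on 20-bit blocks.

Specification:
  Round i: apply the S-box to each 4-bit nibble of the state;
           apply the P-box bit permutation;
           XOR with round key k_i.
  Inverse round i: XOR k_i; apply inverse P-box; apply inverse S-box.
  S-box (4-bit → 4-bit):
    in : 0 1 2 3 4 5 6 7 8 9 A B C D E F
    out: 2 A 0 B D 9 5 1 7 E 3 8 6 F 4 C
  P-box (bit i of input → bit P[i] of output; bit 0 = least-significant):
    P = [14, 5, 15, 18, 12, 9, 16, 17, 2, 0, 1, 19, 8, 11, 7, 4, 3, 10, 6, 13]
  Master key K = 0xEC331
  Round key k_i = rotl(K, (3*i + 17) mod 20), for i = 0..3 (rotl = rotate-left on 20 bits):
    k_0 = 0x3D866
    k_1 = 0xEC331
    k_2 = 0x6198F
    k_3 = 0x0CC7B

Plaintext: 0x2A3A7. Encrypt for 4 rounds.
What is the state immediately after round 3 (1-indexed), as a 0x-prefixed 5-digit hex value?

0x1FF92

s_0 = plaintext = 0x2A3A7
s_1 = Round(s_0, k_0) = 0xB8363
s_2 = Round(s_1, k_1) = 0x3BA94
s_3 = Round(s_2, k_2) = 0x1FF92
s_4 = Round(s_3, k_3) = 0xBEAE9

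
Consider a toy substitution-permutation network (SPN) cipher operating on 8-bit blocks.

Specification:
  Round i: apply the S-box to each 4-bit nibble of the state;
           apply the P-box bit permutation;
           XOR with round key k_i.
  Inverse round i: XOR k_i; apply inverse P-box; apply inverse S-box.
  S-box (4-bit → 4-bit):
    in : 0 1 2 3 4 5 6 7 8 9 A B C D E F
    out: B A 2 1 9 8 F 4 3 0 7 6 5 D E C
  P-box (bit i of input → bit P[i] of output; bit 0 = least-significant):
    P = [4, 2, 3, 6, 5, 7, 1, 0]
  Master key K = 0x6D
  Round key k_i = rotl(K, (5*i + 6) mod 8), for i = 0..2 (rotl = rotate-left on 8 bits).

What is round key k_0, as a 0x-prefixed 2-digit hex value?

K = 0x6D
k_0 = rotl(K, (5*0+6) mod 8) = rotl(K, 6) = 0x5B

0x5B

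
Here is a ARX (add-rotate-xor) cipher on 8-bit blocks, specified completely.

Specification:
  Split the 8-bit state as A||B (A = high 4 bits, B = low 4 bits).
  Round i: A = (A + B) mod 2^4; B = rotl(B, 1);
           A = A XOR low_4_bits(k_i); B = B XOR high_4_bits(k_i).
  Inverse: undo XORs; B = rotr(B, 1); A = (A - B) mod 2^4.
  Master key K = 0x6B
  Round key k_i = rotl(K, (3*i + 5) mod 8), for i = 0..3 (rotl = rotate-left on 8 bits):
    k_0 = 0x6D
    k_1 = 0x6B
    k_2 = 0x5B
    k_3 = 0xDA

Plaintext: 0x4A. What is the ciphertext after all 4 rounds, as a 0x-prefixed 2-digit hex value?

0x17

s_0 = plaintext = 0x4A
s_1 = Round(s_0, k_0) = 0x33
s_2 = Round(s_1, k_1) = 0xD0
s_3 = Round(s_2, k_2) = 0x65
s_4 = Round(s_3, k_3) = 0x17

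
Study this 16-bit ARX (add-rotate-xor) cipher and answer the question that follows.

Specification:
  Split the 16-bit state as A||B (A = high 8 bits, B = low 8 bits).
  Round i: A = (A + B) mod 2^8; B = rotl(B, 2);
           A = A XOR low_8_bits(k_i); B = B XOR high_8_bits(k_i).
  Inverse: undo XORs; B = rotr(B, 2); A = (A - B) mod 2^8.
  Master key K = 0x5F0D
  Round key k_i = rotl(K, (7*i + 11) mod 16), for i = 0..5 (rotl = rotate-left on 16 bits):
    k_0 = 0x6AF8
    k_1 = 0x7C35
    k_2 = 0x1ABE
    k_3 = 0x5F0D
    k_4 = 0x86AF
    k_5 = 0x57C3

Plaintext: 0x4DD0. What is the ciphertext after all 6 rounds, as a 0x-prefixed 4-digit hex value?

s_0 = plaintext = 0x4DD0
s_1 = Round(s_0, k_0) = 0xE529
s_2 = Round(s_1, k_1) = 0x3BD8
s_3 = Round(s_2, k_2) = 0xAD79
s_4 = Round(s_3, k_3) = 0x2BBA
s_5 = Round(s_4, k_4) = 0x4A6C
s_6 = Round(s_5, k_5) = 0x75E6

0x75E6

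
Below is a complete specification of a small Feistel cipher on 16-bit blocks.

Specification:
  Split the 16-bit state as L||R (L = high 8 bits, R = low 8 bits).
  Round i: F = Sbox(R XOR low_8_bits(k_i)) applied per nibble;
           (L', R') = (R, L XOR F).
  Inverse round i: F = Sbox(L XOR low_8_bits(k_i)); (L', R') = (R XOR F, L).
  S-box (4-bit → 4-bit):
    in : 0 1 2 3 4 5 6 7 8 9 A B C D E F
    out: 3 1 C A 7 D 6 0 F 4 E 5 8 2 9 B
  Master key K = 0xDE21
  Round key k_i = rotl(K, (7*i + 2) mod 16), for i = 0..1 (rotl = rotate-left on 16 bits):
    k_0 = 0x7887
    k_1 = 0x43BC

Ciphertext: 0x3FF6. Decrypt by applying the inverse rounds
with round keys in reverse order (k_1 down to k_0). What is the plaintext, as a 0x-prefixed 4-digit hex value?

s_0 = ciphertext = 0x3FF6
s_1 = InvRound(s_0, k_1) = 0x0C3F
s_2 = InvRound(s_1, k_0) = 0xCA0C

0xCA0C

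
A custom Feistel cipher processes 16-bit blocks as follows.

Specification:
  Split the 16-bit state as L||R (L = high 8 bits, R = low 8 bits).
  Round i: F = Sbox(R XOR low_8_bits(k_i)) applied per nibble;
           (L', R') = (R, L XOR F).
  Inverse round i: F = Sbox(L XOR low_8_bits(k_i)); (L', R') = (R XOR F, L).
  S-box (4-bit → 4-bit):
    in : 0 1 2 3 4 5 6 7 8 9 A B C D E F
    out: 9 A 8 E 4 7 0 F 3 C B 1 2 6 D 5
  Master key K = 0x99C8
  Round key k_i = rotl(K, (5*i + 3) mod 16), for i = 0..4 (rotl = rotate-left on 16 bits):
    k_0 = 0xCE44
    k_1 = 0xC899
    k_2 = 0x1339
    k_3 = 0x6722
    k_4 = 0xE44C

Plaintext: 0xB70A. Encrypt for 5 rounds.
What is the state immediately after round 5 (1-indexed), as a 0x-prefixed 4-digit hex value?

s_0 = plaintext = 0xB70A
s_1 = Round(s_0, k_0) = 0x0AFA
s_2 = Round(s_1, k_1) = 0xFA04
s_3 = Round(s_2, k_2) = 0x041C
s_4 = Round(s_3, k_3) = 0x1CE9
s_5 = Round(s_4, k_4) = 0xE9AB

0xE9AB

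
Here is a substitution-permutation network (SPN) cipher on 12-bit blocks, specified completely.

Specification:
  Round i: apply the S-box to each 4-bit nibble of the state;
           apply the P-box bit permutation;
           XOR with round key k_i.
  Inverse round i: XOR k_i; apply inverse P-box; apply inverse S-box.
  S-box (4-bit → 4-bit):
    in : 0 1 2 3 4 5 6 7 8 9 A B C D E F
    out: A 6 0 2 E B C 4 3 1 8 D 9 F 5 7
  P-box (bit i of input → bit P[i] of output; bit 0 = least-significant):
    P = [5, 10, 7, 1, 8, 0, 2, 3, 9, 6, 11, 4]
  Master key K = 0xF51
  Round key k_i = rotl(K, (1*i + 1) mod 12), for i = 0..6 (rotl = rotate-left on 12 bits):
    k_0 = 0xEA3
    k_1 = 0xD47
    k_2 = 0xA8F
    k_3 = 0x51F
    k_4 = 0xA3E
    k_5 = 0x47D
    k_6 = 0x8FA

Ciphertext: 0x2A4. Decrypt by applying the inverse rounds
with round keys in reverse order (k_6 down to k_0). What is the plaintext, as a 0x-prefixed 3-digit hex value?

0x196

s_0 = ciphertext = 0x2A4
s_1 = InvRound(s_0, k_6) = 0xD6A
s_2 = InvRound(s_1, k_5) = 0x6FA
s_3 = InvRound(s_2, k_4) = 0x171
s_4 = InvRound(s_3, k_3) = 0x365
s_5 = InvRound(s_4, k_2) = 0x1CB
s_6 = InvRound(s_5, k_1) = 0x761
s_7 = InvRound(s_6, k_0) = 0x196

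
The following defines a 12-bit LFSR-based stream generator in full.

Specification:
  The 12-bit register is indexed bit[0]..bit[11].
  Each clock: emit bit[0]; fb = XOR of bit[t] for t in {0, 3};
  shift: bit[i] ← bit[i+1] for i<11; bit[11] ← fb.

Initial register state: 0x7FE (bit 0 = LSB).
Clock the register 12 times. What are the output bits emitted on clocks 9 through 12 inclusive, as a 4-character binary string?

1110

reg_0 = 0x7FE
clock 1: out=0, reg = 0xBFF
clock 2: out=1, reg = 0x5FF
clock 3: out=1, reg = 0x2FF
clock 4: out=1, reg = 0x17F
clock 5: out=1, reg = 0x0BF
clock 6: out=1, reg = 0x05F
clock 7: out=1, reg = 0x02F
clock 8: out=1, reg = 0x017
clock 9: out=1, reg = 0x80B
clock 10: out=1, reg = 0x405
clock 11: out=1, reg = 0xA02
clock 12: out=0, reg = 0x501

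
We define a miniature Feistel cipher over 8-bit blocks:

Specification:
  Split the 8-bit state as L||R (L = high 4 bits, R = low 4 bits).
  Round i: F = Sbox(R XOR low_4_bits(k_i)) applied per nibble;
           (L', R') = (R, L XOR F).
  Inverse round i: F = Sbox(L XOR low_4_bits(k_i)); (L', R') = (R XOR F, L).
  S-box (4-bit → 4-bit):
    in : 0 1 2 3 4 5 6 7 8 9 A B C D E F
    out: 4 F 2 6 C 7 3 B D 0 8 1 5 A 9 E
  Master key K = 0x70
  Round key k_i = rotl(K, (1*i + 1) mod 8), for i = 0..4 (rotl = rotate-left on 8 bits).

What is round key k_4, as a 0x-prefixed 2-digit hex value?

0x0E

K = 0x70
k_0 = rotl(K, (1*0+1) mod 8) = rotl(K, 1) = 0xE0
k_1 = rotl(K, (1*1+1) mod 8) = rotl(K, 2) = 0xC1
k_2 = rotl(K, (1*2+1) mod 8) = rotl(K, 3) = 0x83
k_3 = rotl(K, (1*3+1) mod 8) = rotl(K, 4) = 0x07
k_4 = rotl(K, (1*4+1) mod 8) = rotl(K, 5) = 0x0E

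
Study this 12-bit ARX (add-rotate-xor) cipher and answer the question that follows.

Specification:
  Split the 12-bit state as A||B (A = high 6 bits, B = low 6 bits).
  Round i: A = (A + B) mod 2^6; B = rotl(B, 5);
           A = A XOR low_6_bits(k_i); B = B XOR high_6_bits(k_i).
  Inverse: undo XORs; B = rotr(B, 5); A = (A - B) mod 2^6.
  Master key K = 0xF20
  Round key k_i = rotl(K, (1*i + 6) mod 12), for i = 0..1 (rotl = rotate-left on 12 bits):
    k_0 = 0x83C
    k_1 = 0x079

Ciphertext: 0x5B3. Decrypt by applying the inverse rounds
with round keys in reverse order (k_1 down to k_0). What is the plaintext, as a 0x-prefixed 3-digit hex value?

0xB0A

s_0 = ciphertext = 0x5B3
s_1 = InvRound(s_0, k_1) = 0x2A5
s_2 = InvRound(s_1, k_0) = 0xB0A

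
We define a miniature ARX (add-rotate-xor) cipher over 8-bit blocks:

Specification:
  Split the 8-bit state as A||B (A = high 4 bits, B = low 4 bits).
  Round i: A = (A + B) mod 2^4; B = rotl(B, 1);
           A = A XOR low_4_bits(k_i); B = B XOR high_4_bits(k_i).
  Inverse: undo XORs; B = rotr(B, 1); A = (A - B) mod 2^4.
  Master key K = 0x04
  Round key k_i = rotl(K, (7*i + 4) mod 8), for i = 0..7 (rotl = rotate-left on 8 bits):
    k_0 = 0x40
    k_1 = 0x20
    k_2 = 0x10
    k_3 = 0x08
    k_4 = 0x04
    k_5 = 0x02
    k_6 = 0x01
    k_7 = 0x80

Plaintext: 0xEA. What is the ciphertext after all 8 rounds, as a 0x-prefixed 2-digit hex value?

s_0 = plaintext = 0xEA
s_1 = Round(s_0, k_0) = 0x81
s_2 = Round(s_1, k_1) = 0x90
s_3 = Round(s_2, k_2) = 0x91
s_4 = Round(s_3, k_3) = 0x22
s_5 = Round(s_4, k_4) = 0x04
s_6 = Round(s_5, k_5) = 0x68
s_7 = Round(s_6, k_6) = 0xF1
s_8 = Round(s_7, k_7) = 0x0A

0x0A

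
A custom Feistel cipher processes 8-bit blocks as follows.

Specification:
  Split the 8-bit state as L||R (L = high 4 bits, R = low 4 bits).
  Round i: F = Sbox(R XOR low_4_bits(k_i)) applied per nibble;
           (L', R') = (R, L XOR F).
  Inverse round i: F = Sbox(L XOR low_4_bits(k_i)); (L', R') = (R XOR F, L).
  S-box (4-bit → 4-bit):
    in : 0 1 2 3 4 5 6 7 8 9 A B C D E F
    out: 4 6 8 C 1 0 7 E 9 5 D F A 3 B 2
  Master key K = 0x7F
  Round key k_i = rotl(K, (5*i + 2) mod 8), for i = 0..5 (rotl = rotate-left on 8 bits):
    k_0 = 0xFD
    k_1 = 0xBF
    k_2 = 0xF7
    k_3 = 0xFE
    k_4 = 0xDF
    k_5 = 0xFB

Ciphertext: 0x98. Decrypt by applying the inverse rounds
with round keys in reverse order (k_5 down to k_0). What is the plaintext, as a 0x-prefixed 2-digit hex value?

s_0 = ciphertext = 0x98
s_1 = InvRound(s_0, k_5) = 0x09
s_2 = InvRound(s_1, k_4) = 0xB0
s_3 = InvRound(s_2, k_3) = 0x0B
s_4 = InvRound(s_3, k_2) = 0x50
s_5 = InvRound(s_4, k_1) = 0xD5
s_6 = InvRound(s_5, k_0) = 0x1D

0x1D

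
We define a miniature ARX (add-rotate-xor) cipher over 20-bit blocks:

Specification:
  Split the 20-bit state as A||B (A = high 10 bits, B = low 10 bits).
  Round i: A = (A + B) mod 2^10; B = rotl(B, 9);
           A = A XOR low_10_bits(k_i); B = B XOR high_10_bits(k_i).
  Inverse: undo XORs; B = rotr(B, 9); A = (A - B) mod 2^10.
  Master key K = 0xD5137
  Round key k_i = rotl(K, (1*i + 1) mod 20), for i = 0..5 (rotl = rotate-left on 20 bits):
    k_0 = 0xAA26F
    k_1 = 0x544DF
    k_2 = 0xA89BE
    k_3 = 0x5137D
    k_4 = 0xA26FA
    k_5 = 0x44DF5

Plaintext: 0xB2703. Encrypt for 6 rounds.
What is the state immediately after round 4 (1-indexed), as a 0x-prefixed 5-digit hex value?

s_0 = plaintext = 0xB2703
s_1 = Round(s_0, k_0) = 0xE8D29
s_2 = Round(s_1, k_1) = 0x04FC5
s_3 = Round(s_2, k_2) = 0x99940
s_4 = Round(s_3, k_3) = 0x36DE4
s_5 = Round(s_4, k_4) = 0x1167B
s_6 = Round(s_5, k_5) = 0xCD62E

0x36DE4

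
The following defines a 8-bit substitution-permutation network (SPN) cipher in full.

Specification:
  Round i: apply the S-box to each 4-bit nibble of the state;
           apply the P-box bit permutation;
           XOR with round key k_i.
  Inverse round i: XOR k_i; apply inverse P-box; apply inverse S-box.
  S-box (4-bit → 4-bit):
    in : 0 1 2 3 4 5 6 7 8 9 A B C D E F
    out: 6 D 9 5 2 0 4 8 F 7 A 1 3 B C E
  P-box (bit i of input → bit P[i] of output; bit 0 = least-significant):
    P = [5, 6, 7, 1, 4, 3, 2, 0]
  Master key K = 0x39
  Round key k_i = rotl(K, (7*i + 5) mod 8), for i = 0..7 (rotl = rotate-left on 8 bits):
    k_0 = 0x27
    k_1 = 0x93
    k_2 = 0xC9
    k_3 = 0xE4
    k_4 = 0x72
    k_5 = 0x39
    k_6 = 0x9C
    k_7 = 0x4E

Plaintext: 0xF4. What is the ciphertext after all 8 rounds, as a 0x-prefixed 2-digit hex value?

0x30

s_0 = plaintext = 0xF4
s_1 = Round(s_0, k_0) = 0x6A
s_2 = Round(s_1, k_1) = 0xD5
s_3 = Round(s_2, k_2) = 0xD0
s_4 = Round(s_3, k_3) = 0x3D
s_5 = Round(s_4, k_4) = 0x04
s_6 = Round(s_5, k_5) = 0x75
s_7 = Round(s_6, k_6) = 0x9D
s_8 = Round(s_7, k_7) = 0x30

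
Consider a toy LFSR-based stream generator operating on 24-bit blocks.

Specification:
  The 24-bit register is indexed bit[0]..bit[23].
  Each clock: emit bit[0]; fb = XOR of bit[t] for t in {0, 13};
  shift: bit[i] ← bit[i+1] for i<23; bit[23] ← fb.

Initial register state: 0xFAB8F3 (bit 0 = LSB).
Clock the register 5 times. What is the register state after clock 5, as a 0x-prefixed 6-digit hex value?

reg_0 = 0xFAB8F3
clock 1: out=1, reg = 0x7D5C79
clock 2: out=1, reg = 0xBEAE3C
clock 3: out=0, reg = 0xDF571E
clock 4: out=0, reg = 0x6FAB8F
clock 5: out=1, reg = 0x37D5C7

0x37D5C7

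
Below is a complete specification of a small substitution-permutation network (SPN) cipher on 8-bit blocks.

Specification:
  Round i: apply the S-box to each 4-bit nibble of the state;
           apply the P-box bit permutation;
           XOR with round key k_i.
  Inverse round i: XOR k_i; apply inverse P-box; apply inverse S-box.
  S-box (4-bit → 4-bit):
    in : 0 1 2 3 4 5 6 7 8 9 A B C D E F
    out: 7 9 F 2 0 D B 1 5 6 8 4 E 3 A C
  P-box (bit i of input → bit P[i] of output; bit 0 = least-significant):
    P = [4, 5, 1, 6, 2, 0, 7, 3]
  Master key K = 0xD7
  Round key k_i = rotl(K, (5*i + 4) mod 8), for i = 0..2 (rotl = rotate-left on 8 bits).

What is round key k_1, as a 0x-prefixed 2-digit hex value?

0xAF

K = 0xD7
k_0 = rotl(K, (5*0+4) mod 8) = rotl(K, 4) = 0x7D
k_1 = rotl(K, (5*1+4) mod 8) = rotl(K, 1) = 0xAF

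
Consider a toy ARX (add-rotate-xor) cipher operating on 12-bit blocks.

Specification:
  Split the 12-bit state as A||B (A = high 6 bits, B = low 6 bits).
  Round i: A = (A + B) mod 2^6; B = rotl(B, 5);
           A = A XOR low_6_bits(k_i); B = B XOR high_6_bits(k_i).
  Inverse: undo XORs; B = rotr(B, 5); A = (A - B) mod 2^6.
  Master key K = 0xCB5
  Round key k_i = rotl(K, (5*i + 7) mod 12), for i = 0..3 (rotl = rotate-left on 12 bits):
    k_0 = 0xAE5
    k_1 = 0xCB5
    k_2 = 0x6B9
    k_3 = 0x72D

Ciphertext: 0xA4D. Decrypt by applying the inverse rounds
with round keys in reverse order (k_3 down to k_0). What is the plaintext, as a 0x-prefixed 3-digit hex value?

s_0 = ciphertext = 0xA4D
s_1 = InvRound(s_0, k_3) = 0x8A2
s_2 = InvRound(s_1, k_2) = 0xAB1
s_3 = InvRound(s_2, k_1) = 0x646
s_4 = InvRound(s_3, k_0) = 0x85B

0x85B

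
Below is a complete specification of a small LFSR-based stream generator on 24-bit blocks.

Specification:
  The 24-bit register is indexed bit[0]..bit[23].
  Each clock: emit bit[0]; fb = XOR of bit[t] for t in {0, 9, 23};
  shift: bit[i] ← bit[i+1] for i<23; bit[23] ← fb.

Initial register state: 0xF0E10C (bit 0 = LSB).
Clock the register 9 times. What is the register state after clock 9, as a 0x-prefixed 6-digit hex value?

0x95F870

reg_0 = 0xF0E10C
clock 1: out=0, reg = 0xF87086
clock 2: out=0, reg = 0xFC3843
clock 3: out=1, reg = 0x7E1C21
clock 4: out=1, reg = 0xBF0E10
clock 5: out=0, reg = 0x5F8708
clock 6: out=0, reg = 0xAFC384
clock 7: out=0, reg = 0x57E1C2
clock 8: out=0, reg = 0x2BF0E1
clock 9: out=1, reg = 0x95F870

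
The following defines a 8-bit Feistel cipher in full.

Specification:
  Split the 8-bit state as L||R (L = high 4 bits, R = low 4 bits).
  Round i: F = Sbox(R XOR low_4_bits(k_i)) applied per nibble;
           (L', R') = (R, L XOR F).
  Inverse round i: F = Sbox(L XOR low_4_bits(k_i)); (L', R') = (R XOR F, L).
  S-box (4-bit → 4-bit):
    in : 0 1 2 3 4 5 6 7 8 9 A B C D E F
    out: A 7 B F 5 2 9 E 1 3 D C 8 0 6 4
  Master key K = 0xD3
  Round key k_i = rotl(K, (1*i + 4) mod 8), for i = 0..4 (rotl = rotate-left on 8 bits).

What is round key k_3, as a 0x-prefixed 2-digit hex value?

K = 0xD3
k_0 = rotl(K, (1*0+4) mod 8) = rotl(K, 4) = 0x3D
k_1 = rotl(K, (1*1+4) mod 8) = rotl(K, 5) = 0x7A
k_2 = rotl(K, (1*2+4) mod 8) = rotl(K, 6) = 0xF4
k_3 = rotl(K, (1*3+4) mod 8) = rotl(K, 7) = 0xE9

0xE9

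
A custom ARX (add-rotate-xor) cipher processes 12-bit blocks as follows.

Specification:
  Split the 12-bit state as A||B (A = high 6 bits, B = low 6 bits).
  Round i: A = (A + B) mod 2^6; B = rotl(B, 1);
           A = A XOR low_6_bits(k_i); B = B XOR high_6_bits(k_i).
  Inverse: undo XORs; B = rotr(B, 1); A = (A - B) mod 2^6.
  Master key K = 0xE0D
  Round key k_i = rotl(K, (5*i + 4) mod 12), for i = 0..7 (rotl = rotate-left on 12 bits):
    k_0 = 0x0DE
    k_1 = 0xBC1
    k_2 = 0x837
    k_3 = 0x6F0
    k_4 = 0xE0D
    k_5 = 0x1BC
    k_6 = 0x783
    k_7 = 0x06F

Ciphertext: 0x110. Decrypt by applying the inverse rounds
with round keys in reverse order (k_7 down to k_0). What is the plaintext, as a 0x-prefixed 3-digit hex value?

0xEDF

s_0 = ciphertext = 0x110
s_1 = InvRound(s_0, k_7) = 0x0E8
s_2 = InvRound(s_1, k_6) = 0x95B
s_3 = InvRound(s_2, k_5) = 0xAEE
s_4 = InvRound(s_3, k_4) = 0x6CB
s_5 = InvRound(s_4, k_3) = 0x8C8
s_6 = InvRound(s_5, k_2) = 0x014
s_7 = InvRound(s_6, k_1) = 0x13D
s_8 = InvRound(s_7, k_0) = 0xEDF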